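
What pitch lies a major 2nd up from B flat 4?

C 5

The second takes the letter from B up to C.
A major second is 2 semitones; 2 semitones up from Bb4 gives C5.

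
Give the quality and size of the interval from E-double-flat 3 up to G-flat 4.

E to G spans three letter names (E-F-G), plus an octave, so the interval is some kind of tenth.
The major tenth spans 16 semitones, and Ebb3 to Gb4 is exactly 16 semitones — so this is a major tenth.
(Equivalently, a compound major third: a major third plus an octave.)

major tenth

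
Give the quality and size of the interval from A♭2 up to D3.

A to D spans four letter names (A-B-C-D), so the interval is some kind of fourth.
The perfect fourth is 5 semitones; here we have 6, one semitone wider: augmented.

augmented fourth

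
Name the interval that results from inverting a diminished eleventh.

augmented fifth

First reduce the compound diminished eleventh to its simple form, a diminished fourth.
Inverted interval numbers add to nine, so a fourth pairs with a fifth (4 + 5 = 9).
And diminished becomes augmented under inversion, so we get an augmented fifth.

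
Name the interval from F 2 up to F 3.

F to F is the same letter name, plus an octave: an octave.
Counting semitones, F2→F3 is 12, which is the perfect octave.

perfect octave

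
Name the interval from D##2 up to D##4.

perfect fifteenth

D to D is the same letter name, plus 2 octaves — that makes it a fifteenth of some quality.
The perfect fifteenth spans 24 semitones, and D##2 to D##4 is exactly 24 semitones — so this is a perfect fifteenth.
(Equivalently, a compound perfect octave: a perfect octave plus an octave.)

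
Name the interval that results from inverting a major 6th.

Inverted interval numbers add to nine, so a sixth pairs with a third (6 + 3 = 9).
Quality inverts too: major becomes minor. That makes the inversion a minor third.

minor 3rd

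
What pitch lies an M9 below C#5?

B3

The ninth's letter: C down two letter names plus an octave → B.
A major ninth is 14 semitones; 14 semitones down from C#5 gives B3.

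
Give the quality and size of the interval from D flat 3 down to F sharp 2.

d6

Descending from Db3 to F#2 is the same interval as ascending F#2 to Db3.
F to D spans six letter names (F-G-A-B-C-D), so the interval is some kind of sixth.
The major sixth is 9 semitones; here we have 7, two semitones narrower: diminished.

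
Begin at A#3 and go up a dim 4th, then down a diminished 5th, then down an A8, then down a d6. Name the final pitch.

B#1

A diminished fourth up from A#3 is D4.
D4 down a diminished fifth → G#3 (6 semitones).
G#3 down an augmented octave → G2 (13 semitones).
G2 down a diminished sixth → B#1 (7 semitones).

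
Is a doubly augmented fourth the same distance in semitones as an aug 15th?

A doubly augmented fourth spans 7 semitones; an augmented fifteenth spans 25 semitones. They differ by 18.

No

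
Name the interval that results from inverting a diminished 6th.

Interval numbers invert to sum to nine: 6 + 3 = 9, so a sixth inverts to a third.
The quality also flips — diminished becomes augmented — giving an augmented third.

A3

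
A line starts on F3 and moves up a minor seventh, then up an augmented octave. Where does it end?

E5

Up a minor seventh from F3: Eb4 (10 semitones up).
Up an augmented octave from Eb4: E5 (13 semitones up).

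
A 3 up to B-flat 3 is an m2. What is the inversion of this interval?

M7

Interval numbers invert to sum to nine: 2 + 7 = 9, so a second inverts to a seventh.
The quality also flips — minor becomes major — giving a major seventh.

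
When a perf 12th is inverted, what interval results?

perfect fourth

First reduce the compound perfect twelfth to its simple form, a perfect fifth.
Interval numbers invert to sum to nine: 5 + 4 = 9, so a fifth inverts to a fourth.
And perfect stays perfect under inversion, so we get a perfect fourth.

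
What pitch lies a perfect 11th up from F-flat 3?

B-double-flat 4

Four letters up from F (plus an octave) reaches B.
A perfect eleventh spans 17 semitones, so from Fb3 the target pitch is Bbb4.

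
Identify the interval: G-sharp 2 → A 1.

major seventh

Descending from G#2 to A1 is the same interval as ascending A1 to G#2.
A to G spans seven letter names (A-B-C-D-E-F-G) — that makes it a seventh of some quality.
Counting semitones, A1→G#2 is 11, which is the major seventh.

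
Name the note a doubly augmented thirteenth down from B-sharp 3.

Counting six letter names plus an octave down from B lands on D.
A doubly augmented thirteenth spans 23 semitones, so from B#3 the target pitch is Db2.

D-flat 2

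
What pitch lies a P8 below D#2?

An octave keeps the letter name D, an octave down from D.
A perfect octave is 12 semitones; 12 semitones down from D#2 gives D#1.

D#1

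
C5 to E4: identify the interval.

minor 6th

Descending from C5 to E4 is the same interval as ascending E4 to C5.
E to C spans six letter names (E-F-G-A-B-C): a sixth.
A major sixth would be 9 semitones, but E4 to C5 is 8 — one semitone narrower, making it a minor sixth.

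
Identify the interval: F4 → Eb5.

minor seventh

F to E spans seven letter names (F-G-A-B-C-D-E): a seventh.
F4 to Eb5 is 10 semitones, a half step short of the major seventh (11), so this is minor.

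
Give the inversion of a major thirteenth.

First reduce the compound major thirteenth to its simple form, a major sixth.
Inverted interval numbers add to nine, so a sixth pairs with a third (6 + 3 = 9).
The quality also flips — major becomes minor — giving a minor third.

minor third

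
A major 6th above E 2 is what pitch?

Six letter names up from E: C.
A major sixth is 9 semitones; 9 semitones up from E2 gives C#3.

C sharp 3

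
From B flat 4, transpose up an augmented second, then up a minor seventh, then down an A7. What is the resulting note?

C flat 5

Bb4 up an augmented second → C#5 (3 semitones).
C#5 up a minor seventh → B5 (10 semitones).
B5 down an augmented seventh → Cb5 (12 semitones).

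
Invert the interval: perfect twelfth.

P4

First reduce the compound perfect twelfth to its simple form, a perfect fifth.
The rule of nine gives the new number: 9 − 5 = 4, so a fifth becomes a fourth.
And perfect stays perfect under inversion, so we get a perfect fourth.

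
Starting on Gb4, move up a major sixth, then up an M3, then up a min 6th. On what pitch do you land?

Up a major sixth from Gb4: Eb5 (9 semitones up).
A major third up from Eb5 is G5.
G5 up a minor sixth → Eb6 (8 semitones).

Eb6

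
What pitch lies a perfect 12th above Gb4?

Five letters up from G (plus an octave) reaches D.
A perfect twelfth is 19 semitones; 19 semitones up from Gb4 gives Db6.

Db6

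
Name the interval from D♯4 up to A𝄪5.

D to A spans five letter names (D-E-F-G-A), plus an octave — that makes it a twelfth of some quality.
A perfect twelfth would be 19 semitones; D#4 to A##5 is 20, one semitone wider, so the interval is augmented.
(Equivalently, a compound augmented fifth: an augmented fifth plus an octave.)

augmented 12th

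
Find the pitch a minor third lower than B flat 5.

The third takes the letter from B down to G.
Moving 3 semitones down from Bb5 (the size of a minor third) reaches G5.

G 5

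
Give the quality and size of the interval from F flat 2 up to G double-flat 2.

F to G spans two letter names (F-G): a second.
At 1 semitone, Fb2→Gbb2 falls one short of a major second: minor.

m2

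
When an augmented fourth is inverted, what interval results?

Interval numbers invert to sum to nine: 4 + 5 = 9, so a fourth inverts to a fifth.
Quality inverts too: augmented becomes diminished. That makes the inversion a diminished fifth.

diminished 5th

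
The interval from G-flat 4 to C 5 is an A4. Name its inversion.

d5

Inverted interval numbers add to nine, so a fourth pairs with a fifth (4 + 5 = 9).
And augmented becomes diminished under inversion, so we get a diminished fifth.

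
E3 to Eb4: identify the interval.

diminished 8th

E to E is the same letter name, plus an octave, so the interval is some kind of octave.
The perfect octave is 12 semitones; here we have 11, one semitone narrower: diminished.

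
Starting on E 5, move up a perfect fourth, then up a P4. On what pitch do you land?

Up a perfect fourth from E5: A5 (5 semitones up).
A perfect fourth up from A5 is D6.

D 6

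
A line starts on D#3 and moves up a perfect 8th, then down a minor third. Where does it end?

A perfect octave up from D#3 is D#4.
D#4 down a minor third → B#3 (3 semitones).

B#3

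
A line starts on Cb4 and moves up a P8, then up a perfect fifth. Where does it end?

Up a perfect octave from Cb4: Cb5 (12 semitones up).
Cb5 up a perfect fifth → Gb5 (7 semitones).

Gb5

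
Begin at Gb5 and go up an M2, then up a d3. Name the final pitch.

Up a major second from Gb5: Ab5 (2 semitones up).
Ab5 up a diminished third → Cbb6 (2 semitones).

Cbb6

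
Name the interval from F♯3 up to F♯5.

perfect 15th

F to F is the same letter name, plus 2 octaves: a fifteenth.
F#3 to F#5 is 24 semitones, matching the perfect fifteenth exactly, so the quality is perfect.
(Equivalently, a compound perfect octave: a perfect octave plus an octave.)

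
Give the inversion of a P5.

P4

Inverted interval numbers add to nine, so a fifth pairs with a fourth (5 + 4 = 9).
The quality also flips — perfect stays perfect — giving a perfect fourth.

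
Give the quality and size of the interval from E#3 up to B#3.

perfect fifth

E to B spans five letter names (E-F-G-A-B) — that makes it a fifth of some quality.
The perfect fifth spans 7 semitones, and E#3 to B#3 is exactly 7 semitones — so this is a perfect fifth.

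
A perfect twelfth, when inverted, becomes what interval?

perfect 4th

First reduce the compound perfect twelfth to its simple form, a perfect fifth.
The rule of nine gives the new number: 9 − 5 = 4, so a fifth becomes a fourth.
Quality inverts too: perfect stays perfect. That makes the inversion a perfect fourth.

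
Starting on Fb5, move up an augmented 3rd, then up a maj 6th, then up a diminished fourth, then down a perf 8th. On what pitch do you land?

Fb5 up an augmented third → A5 (5 semitones).
A major sixth up from A5 is F#6.
A diminished fourth up from F#6 is Bb6.
Bb6 down a perfect octave → Bb5 (12 semitones).

Bb5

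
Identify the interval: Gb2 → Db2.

perfect 4th

Descending from Gb2 to Db2 is the same interval as ascending Db2 to Gb2.
D to G spans four letter names (D-E-F-G): a fourth.
The perfect fourth spans 5 semitones, and Db2 to Gb2 is exactly 5 semitones — so this is a perfect fourth.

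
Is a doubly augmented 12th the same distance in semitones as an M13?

A doubly augmented twelfth spans 21 semitones, and a major thirteenth also spans 21 semitones — they're enharmonic.

Yes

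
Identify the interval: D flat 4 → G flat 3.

Descending from Db4 to Gb3 is the same interval as ascending Gb3 to Db4.
G to D spans five letter names (G-A-B-C-D): a fifth.
Counting semitones, Gb3→Db4 is 7, which is the perfect fifth.

perfect fifth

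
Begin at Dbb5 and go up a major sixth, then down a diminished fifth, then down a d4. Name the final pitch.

B4

A major sixth up from Dbb5 is Bbb5.
Bbb5 down a diminished fifth → Eb5 (6 semitones).
Down a diminished fourth from Eb5: B4 (4 semitones down).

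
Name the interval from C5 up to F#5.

C to F spans four letter names (C-D-E-F) — that makes it a fourth of some quality.
A perfect fourth would be 5 semitones; C5 to F#5 is 6, one semitone wider, so the interval is augmented.

augmented fourth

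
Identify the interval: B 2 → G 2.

Descending from B2 to G2 is the same interval as ascending G2 to B2.
G to B spans three letter names (G-A-B): a third.
G2 to B2 is 4 semitones, matching the major third exactly, so the quality is major.

major third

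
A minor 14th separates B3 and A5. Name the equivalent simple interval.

Take out an octave (7 from the number): 14 − 7 = 7.
So a minor fourteenth is an octave plus a minor seventh. The quality is unchanged.

m7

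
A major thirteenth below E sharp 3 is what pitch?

The thirteenth's letter: E down six letter names plus an octave → G.
Moving 21 semitones down from E#3 (the size of a major thirteenth) reaches G#1.

G sharp 1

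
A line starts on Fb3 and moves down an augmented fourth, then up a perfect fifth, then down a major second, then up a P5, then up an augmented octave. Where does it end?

Cb5

An augmented fourth down from Fb3 is Cbb3.
A perfect fifth up from Cbb3 is Gbb3.
Gbb3 down a major second → Fbb3 (2 semitones).
Up a perfect fifth from Fbb3: Cbb4 (7 semitones up).
Up an augmented octave from Cbb4: Cb5 (13 semitones up).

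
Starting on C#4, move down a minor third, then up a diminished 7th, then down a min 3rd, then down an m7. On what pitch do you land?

A minor third down from C#4 is A#3.
Up a diminished seventh from A#3: G4 (9 semitones up).
A minor third down from G4 is E4.
Down a minor seventh from E4: F#3 (10 semitones down).

F#3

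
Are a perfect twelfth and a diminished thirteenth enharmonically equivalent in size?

Yes

Both span 19 semitones: a perfect twelfth and a diminished thirteenth are the same chromatic distance.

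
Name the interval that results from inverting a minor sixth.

Inverted interval numbers add to nine, so a sixth pairs with a third (6 + 3 = 9).
Quality inverts too: minor becomes major. That makes the inversion a major third.

M3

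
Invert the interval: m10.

major 6th

First reduce the compound minor tenth to its simple form, a minor third.
Inverted interval numbers add to nine, so a third pairs with a sixth (3 + 6 = 9).
Quality inverts too: minor becomes major. That makes the inversion a major sixth.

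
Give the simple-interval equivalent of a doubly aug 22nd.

Take out 2 octaves (14 from the number): 22 − 14 = 8.
Quality carries through unchanged, so the simple form is a doubly augmented octave.

doubly augmented 8th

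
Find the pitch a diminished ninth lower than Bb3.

Counting two letter names plus an octave down from B lands on A.
A diminished ninth is 12 semitones; 12 semitones down from Bb3 gives A#2.

A#2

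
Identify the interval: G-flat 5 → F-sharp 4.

Descending from Gb5 to F#4 is the same interval as ascending F#4 to Gb5.
F to G spans two letter names (F-G), plus an octave, so the interval is some kind of ninth.
F#4 to Gb5 spans 12 semitones — two semitones narrower than the major ninth (14) — giving a diminished ninth.

d9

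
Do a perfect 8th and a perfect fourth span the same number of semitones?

No

A perfect octave is 12 semitones but a perfect fourth is 5 semitones — different sizes.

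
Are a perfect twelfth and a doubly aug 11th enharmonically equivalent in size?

A perfect twelfth = 19 semitones = a doubly augmented eleventh; enharmonically equal.

Yes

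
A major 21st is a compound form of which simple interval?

Take out 2 octaves (14 from the number): 21 − 14 = 7.
That makes a major twenty-first a compound major seventh — 2 octaves plus a major seventh.

M7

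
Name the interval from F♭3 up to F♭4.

perfect octave

F to F is the same letter name, plus an octave — that makes it an octave of some quality.
Counting semitones, Fb3→Fb4 is 12, which is the perfect octave.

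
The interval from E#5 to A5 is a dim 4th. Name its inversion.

augmented fifth

The rule of nine gives the new number: 9 − 4 = 5, so a fourth becomes a fifth.
Quality inverts too: diminished becomes augmented. That makes the inversion an augmented fifth.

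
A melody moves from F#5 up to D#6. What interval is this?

F to D spans six letter names (F-G-A-B-C-D), so the interval is some kind of sixth.
The major sixth spans 9 semitones, and F#5 to D#6 is exactly 9 semitones — so this is a major sixth.

major sixth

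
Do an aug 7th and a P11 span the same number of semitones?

An augmented seventh spans 12 semitones; a perfect eleventh spans 17 semitones. They differ by 5.

No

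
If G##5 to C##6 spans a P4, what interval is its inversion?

perfect fifth

Interval numbers invert to sum to nine: 4 + 5 = 9, so a fourth inverts to a fifth.
And perfect stays perfect under inversion, so we get a perfect fifth.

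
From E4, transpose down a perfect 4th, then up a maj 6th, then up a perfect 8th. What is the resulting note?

G#5

A perfect fourth down from E4 is B3.
B3 up a major sixth → G#4 (9 semitones).
A perfect octave up from G#4 is G#5.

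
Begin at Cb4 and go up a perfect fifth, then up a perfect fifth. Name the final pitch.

Up a perfect fifth from Cb4: Gb4 (7 semitones up).
Up a perfect fifth from Gb4: Db5 (7 semitones up).

Db5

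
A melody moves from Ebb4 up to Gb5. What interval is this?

E to G spans three letter names (E-F-G), plus an octave: a tenth.
The major tenth spans 16 semitones, and Ebb4 to Gb5 is exactly 16 semitones — so this is a major tenth.
(Equivalently, a compound major third: a major third plus an octave.)

major tenth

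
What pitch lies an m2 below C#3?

Counting two letter names down from C lands on B.
Moving 1 semitone down from C#3 (the size of a minor second) reaches B#2.

B#2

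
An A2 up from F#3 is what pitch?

Two letter names up from F: G.
An augmented second spans 3 semitones, so from F#3 the target pitch is G##3.

G##3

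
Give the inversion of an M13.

First reduce the compound major thirteenth to its simple form, a major sixth.
The rule of nine gives the new number: 9 − 6 = 3, so a sixth becomes a third.
Quality inverts too: major becomes minor. That makes the inversion a minor third.

minor third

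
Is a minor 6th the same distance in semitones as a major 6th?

8 semitones (minor sixth) vs 9 semitones (major sixth): not equal.

No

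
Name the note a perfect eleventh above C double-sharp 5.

F double-sharp 6

Counting four letter names plus an octave up from C lands on F.
Moving 17 semitones up from C##5 (the size of a perfect eleventh) reaches F##6.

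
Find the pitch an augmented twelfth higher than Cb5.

Counting five letter names plus an octave up from C lands on G.
An augmented twelfth is 20 semitones; 20 semitones up from Cb5 gives G6.

G6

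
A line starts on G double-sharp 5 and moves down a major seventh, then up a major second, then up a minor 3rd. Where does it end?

D sharp 5

G##5 down a major seventh → A#4 (11 semitones).
A#4 up a major second → B#4 (2 semitones).
Up a minor third from B#4: D#5 (3 semitones up).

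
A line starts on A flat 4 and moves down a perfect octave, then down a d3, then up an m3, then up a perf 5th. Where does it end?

E 4

A perfect octave down from Ab4 is Ab3.
Down a diminished third from Ab3: F#3 (2 semitones down).
Up a minor third from F#3: A3 (3 semitones up).
A perfect fifth up from A3 is E4.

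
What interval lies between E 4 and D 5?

minor 7th

E to D spans seven letter names (E-F-G-A-B-C-D): a seventh.
At 10 semitones, E4→D5 falls one short of a major seventh: minor.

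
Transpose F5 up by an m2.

Gb5

Counting two letter names up from F lands on G.
A minor second is 1 semitone; 1 semitone up from F5 gives Gb5.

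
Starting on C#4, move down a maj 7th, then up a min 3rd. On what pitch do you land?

F3

A major seventh down from C#4 is D3.
D3 up a minor third → F3 (3 semitones).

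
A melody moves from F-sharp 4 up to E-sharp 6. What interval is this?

F to E spans seven letter names (F-G-A-B-C-D-E), plus an octave — that makes it a fourteenth of some quality.
F#4 to E#6 is 23 semitones, matching the major fourteenth exactly, so the quality is major.
(Equivalently, a compound major seventh: a major seventh plus an octave.)

M14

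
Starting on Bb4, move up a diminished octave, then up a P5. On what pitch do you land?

Fb6

A diminished octave up from Bb4 is Bbb5.
Up a perfect fifth from Bbb5: Fb6 (7 semitones up).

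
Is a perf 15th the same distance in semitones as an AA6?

No

A perfect fifteenth spans 24 semitones; a doubly augmented sixth spans 11 semitones. They differ by 13.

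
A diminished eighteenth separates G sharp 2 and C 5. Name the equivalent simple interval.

Take out 2 octaves (14 from the number): 18 − 14 = 4.
So a diminished eighteenth is 2 octaves plus a diminished fourth. The quality is unchanged.

diminished 4th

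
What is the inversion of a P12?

First reduce the compound perfect twelfth to its simple form, a perfect fifth.
Interval numbers invert to sum to nine: 5 + 4 = 9, so a fifth inverts to a fourth.
The quality also flips — perfect stays perfect — giving a perfect fourth.

perfect 4th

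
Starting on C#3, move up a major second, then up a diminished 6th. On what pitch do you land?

C#3 up a major second → D#3 (2 semitones).
A diminished sixth up from D#3 is Bb3.

Bb3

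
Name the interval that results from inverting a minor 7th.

Inverted interval numbers add to nine, so a seventh pairs with a second (7 + 2 = 9).
And minor becomes major under inversion, so we get a major second.

major 2nd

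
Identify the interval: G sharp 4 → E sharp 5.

G to E spans six letter names (G-A-B-C-D-E) — that makes it a sixth of some quality.
The major sixth spans 9 semitones, and G#4 to E#5 is exactly 9 semitones — so this is a major sixth.

major sixth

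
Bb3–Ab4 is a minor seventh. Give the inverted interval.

The rule of nine gives the new number: 9 − 7 = 2, so a seventh becomes a second.
And minor becomes major under inversion, so we get a major second.

major second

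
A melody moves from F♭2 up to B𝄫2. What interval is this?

perfect fourth

F to B spans four letter names (F-G-A-B), so the interval is some kind of fourth.
The perfect fourth spans 5 semitones, and Fb2 to Bbb2 is exactly 5 semitones — so this is a perfect fourth.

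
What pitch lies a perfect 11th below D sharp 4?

A sharp 2

The eleventh's letter: D down four letter names plus an octave → A.
Moving 17 semitones down from D#4 (the size of a perfect eleventh) reaches A#2.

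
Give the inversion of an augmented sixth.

diminished third

Inverted interval numbers add to nine, so a sixth pairs with a third (6 + 3 = 9).
Quality inverts too: augmented becomes diminished. That makes the inversion a diminished third.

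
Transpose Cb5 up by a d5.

Gbb5

Five letter names up from C: G.
A diminished fifth spans 6 semitones, so from Cb5 the target pitch is Gbb5.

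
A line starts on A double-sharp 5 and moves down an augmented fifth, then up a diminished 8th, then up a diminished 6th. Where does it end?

Down an augmented fifth from A##5: D#5 (8 semitones down).
Up a diminished octave from D#5: D6 (11 semitones up).
Up a diminished sixth from D6: Bbb6 (7 semitones up).

B double-flat 6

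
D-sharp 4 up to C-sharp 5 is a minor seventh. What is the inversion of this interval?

Inverted interval numbers add to nine, so a seventh pairs with a second (7 + 2 = 9).
The quality also flips — minor becomes major — giving a major second.

M2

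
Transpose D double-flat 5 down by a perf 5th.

The fifth takes the letter from D down to G.
A perfect fifth is 7 semitones; 7 semitones down from Dbb5 gives Gbb4.

G double-flat 4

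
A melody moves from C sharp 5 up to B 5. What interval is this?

m7

C to B spans seven letter names (C-D-E-F-G-A-B): a seventh.
C#5 to B5 is 10 semitones, a half step short of the major seventh (11), so this is minor.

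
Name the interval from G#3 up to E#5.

G to E spans six letter names (G-A-B-C-D-E), plus an octave — that makes it a thirteenth of some quality.
The major thirteenth spans 21 semitones, and G#3 to E#5 is exactly 21 semitones — so this is a major thirteenth.
(Equivalently, a compound major sixth: a major sixth plus an octave.)

major thirteenth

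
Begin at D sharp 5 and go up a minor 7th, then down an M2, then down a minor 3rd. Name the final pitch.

Up a minor seventh from D#5: C#6 (10 semitones up).
A major second down from C#6 is B5.
B5 down a minor third → G#5 (3 semitones).

G sharp 5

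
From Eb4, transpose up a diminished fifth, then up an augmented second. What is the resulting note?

Eb4 up a diminished fifth → Bbb4 (6 semitones).
An augmented second up from Bbb4 is C5.

C5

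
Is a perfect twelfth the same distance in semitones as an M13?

A perfect twelfth is 19 semitones but a major thirteenth is 21 semitones — different sizes.

No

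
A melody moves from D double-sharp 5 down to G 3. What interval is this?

doubly augmented twelfth

Descending from D##5 to G3 is the same interval as ascending G3 to D##5.
G to D spans five letter names (G-A-B-C-D), plus an octave — that makes it a twelfth of some quality.
A perfect twelfth would be 19 semitones; G3 to D##5 is 21, two semitones wider, so the interval is doubly augmented.
(Equivalently, a compound doubly augmented fifth: a doubly augmented fifth plus an octave.)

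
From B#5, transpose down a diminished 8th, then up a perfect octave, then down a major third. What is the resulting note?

A diminished octave down from B#5 is B##4.
B##4 up a perfect octave → B##5 (12 semitones).
B##5 down a major third → G##5 (4 semitones).

G##5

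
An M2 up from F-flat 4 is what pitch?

G-flat 4

The second takes the letter from F up to G.
A major second is 2 semitones; 2 semitones up from Fb4 gives Gb4.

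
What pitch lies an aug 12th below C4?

Five letters down from C (plus an octave) reaches F.
An augmented twelfth spans 20 semitones, so from C4 the target pitch is Fb2.

Fb2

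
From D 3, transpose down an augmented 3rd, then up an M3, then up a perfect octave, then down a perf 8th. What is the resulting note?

D3 down an augmented third → Bbb2 (5 semitones).
Up a major third from Bbb2: Db3 (4 semitones up).
A perfect octave up from Db3 is Db4.
A perfect octave down from Db4 is Db3.

D flat 3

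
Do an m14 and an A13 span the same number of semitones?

Yes

A minor fourteenth spans 22 semitones, and an augmented thirteenth also spans 22 semitones — they're enharmonic.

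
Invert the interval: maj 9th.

First reduce the compound major ninth to its simple form, a major second.
Interval numbers invert to sum to nine: 2 + 7 = 9, so a second inverts to a seventh.
And major becomes minor under inversion, so we get a minor seventh.

minor seventh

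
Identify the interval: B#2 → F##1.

P11

Descending from B#2 to F##1 is the same interval as ascending F##1 to B#2.
F to B spans four letter names (F-G-A-B), plus an octave — that makes it an eleventh of some quality.
F##1 to B#2 is 17 semitones, matching the perfect eleventh exactly, so the quality is perfect.
(Equivalently, a compound perfect fourth: a perfect fourth plus an octave.)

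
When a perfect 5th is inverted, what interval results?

The rule of nine gives the new number: 9 − 5 = 4, so a fifth becomes a fourth.
The quality also flips — perfect stays perfect — giving a perfect fourth.

perfect fourth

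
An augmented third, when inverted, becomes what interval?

d6

Inverted interval numbers add to nine, so a third pairs with a sixth (3 + 6 = 9).
The quality also flips — augmented becomes diminished — giving a diminished sixth.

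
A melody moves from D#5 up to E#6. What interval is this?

M9

D to E spans two letter names (D-E), plus an octave — that makes it a ninth of some quality.
D#5 to E#6 is 14 semitones, matching the major ninth exactly, so the quality is major.
(Equivalently, a compound major second: a major second plus an octave.)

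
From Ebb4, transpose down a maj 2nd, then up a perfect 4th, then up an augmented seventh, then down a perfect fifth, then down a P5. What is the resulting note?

Ebb4 down a major second → Dbb4 (2 semitones).
A perfect fourth up from Dbb4 is Gbb4.
An augmented seventh up from Gbb4 is F5.
A perfect fifth down from F5 is Bb4.
A perfect fifth down from Bb4 is Eb4.

Eb4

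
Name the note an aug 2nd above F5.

The second takes the letter from F up to G.
An augmented second spans 3 semitones, so from F5 the target pitch is G#5.

G#5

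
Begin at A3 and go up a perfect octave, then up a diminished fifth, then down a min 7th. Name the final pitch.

F4

Up a perfect octave from A3: A4 (12 semitones up).
A4 up a diminished fifth → Eb5 (6 semitones).
A minor seventh down from Eb5 is F4.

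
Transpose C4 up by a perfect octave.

The letter stays C (same as the start), shifted an octave up.
A perfect octave spans 12 semitones, so from C4 the target pitch is C5.

C5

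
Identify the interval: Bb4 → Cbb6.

diminished 9th

B to C spans two letter names (B-C), plus an octave, so the interval is some kind of ninth.
The major ninth is 14 semitones; here we have 12, two semitones narrower: diminished.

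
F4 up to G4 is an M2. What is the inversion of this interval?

minor seventh

Inverted interval numbers add to nine, so a second pairs with a seventh (2 + 7 = 9).
Quality inverts too: major becomes minor. That makes the inversion a minor seventh.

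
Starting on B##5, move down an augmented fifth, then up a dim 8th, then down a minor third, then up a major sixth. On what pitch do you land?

A#6

B##5 down an augmented fifth → E#5 (8 semitones).
E#5 up a diminished octave → E6 (11 semitones).
Down a minor third from E6: C#6 (3 semitones down).
Up a major sixth from C#6: A#6 (9 semitones up).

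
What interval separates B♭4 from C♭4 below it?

Descending from Bb4 to Cb4 is the same interval as ascending Cb4 to Bb4.
C to B spans seven letter names (C-D-E-F-G-A-B): a seventh.
The major seventh spans 11 semitones, and Cb4 to Bb4 is exactly 11 semitones — so this is a major seventh.

major 7th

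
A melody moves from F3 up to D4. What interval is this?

F to D spans six letter names (F-G-A-B-C-D) — that makes it a sixth of some quality.
Counting semitones, F3→D4 is 9, which is the major sixth.

major sixth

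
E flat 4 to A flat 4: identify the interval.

perfect fourth

E to A spans four letter names (E-F-G-A), so the interval is some kind of fourth.
Counting semitones, Eb4→Ab4 is 5, which is the perfect fourth.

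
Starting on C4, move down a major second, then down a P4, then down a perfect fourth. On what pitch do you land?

C3

Down a major second from C4: Bb3 (2 semitones down).
Bb3 down a perfect fourth → F3 (5 semitones).
A perfect fourth down from F3 is C3.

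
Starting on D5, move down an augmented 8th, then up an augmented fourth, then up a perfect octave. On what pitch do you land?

An augmented octave down from D5 is Db4.
Up an augmented fourth from Db4: G4 (6 semitones up).
A perfect octave up from G4 is G5.

G5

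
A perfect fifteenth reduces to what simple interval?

Each octave removed subtracts seven from the number: 15 − 7 = 8.
So a perfect fifteenth is an octave plus a perfect octave. The quality is unchanged.

perfect octave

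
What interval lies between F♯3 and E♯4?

F to E spans seven letter names (F-G-A-B-C-D-E), so the interval is some kind of seventh.
F#3 to E#4 is 11 semitones, matching the major seventh exactly, so the quality is major.

major seventh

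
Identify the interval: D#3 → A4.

diminished 12th

D to A spans five letter names (D-E-F-G-A), plus an octave — that makes it a twelfth of some quality.
A perfect twelfth would be 19 semitones; D#3 to A4 is 18, one semitone narrower, so the interval is diminished.
(Equivalently, a compound diminished fifth: a diminished fifth plus an octave.)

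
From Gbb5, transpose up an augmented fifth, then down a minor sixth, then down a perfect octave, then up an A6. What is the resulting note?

Gbb5 up an augmented fifth → Db6 (8 semitones).
A minor sixth down from Db6 is F5.
A perfect octave down from F5 is F4.
An augmented sixth up from F4 is D#5.

D#5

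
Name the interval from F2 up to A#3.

A10

F to A spans three letter names (F-G-A), plus an octave — that makes it a tenth of some quality.
The major tenth is 16 semitones; here we have 17, one semitone wider: augmented.
(Equivalently, a compound augmented third: an augmented third plus an octave.)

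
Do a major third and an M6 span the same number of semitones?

A major third spans 4 semitones; a major sixth spans 9 semitones. They differ by 5.

No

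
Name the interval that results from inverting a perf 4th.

perfect 5th

Inverted interval numbers add to nine, so a fourth pairs with a fifth (4 + 5 = 9).
The quality also flips — perfect stays perfect — giving a perfect fifth.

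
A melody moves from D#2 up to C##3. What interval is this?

D to C spans seven letter names (D-E-F-G-A-B-C) — that makes it a seventh of some quality.
The major seventh spans 11 semitones, and D#2 to C##3 is exactly 11 semitones — so this is a major seventh.

major seventh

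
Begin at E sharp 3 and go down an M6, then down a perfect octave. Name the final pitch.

A major sixth down from E#3 is G#2.
G#2 down a perfect octave → G#1 (12 semitones).

G sharp 1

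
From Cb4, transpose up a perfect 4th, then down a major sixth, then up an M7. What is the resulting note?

A perfect fourth up from Cb4 is Fb4.
A major sixth down from Fb4 is Abb3.
A major seventh up from Abb3 is Gb4.

Gb4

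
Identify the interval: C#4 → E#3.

minor sixth

Descending from C#4 to E#3 is the same interval as ascending E#3 to C#4.
E to C spans six letter names (E-F-G-A-B-C) — that makes it a sixth of some quality.
E#3 to C#4 is 8 semitones, a half step short of the major sixth (9), so this is minor.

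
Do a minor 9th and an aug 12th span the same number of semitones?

No

A minor ninth is 13 semitones but an augmented twelfth is 20 semitones — different sizes.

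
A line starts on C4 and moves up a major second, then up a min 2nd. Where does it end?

Up a major second from C4: D4 (2 semitones up).
Up a minor second from D4: Eb4 (1 semitone up).

Eb4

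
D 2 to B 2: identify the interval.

D to B spans six letter names (D-E-F-G-A-B): a sixth.
The major sixth spans 9 semitones, and D2 to B2 is exactly 9 semitones — so this is a major sixth.

major sixth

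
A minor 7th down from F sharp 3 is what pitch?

G sharp 2

The seventh takes the letter from F down to G.
Moving 10 semitones down from F#3 (the size of a minor seventh) reaches G#2.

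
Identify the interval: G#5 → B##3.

diminished 13th

Descending from G#5 to B##3 is the same interval as ascending B##3 to G#5.
B to G spans six letter names (B-C-D-E-F-G), plus an octave: a thirteenth.
A major thirteenth would be 21 semitones; B##3 to G#5 is 19, two semitones narrower, so the interval is diminished.
(Equivalently, a compound diminished sixth: a diminished sixth plus an octave.)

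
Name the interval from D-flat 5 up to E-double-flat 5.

D to E spans two letter names (D-E), so the interval is some kind of second.
At 1 semitone, Db5→Ebb5 falls one short of a major second: minor.

minor second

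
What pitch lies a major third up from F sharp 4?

Three letter names up from F: A.
Moving 4 semitones up from F#4 (the size of a major third) reaches A#4.

A sharp 4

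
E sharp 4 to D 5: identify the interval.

E to D spans seven letter names (E-F-G-A-B-C-D) — that makes it a seventh of some quality.
The major seventh is 11 semitones; here we have 9, two semitones narrower: diminished.

d7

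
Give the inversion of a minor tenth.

M6

First reduce the compound minor tenth to its simple form, a minor third.
Interval numbers invert to sum to nine: 3 + 6 = 9, so a third inverts to a sixth.
And minor becomes major under inversion, so we get a major sixth.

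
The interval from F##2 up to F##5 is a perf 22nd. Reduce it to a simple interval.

Take out 2 octaves (14 from the number): 22 − 14 = 8.
Quality carries through unchanged, so the simple form is a perfect octave.

perfect 8th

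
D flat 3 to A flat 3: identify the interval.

perfect fifth

D to A spans five letter names (D-E-F-G-A), so the interval is some kind of fifth.
The perfect fifth spans 7 semitones, and Db3 to Ab3 is exactly 7 semitones — so this is a perfect fifth.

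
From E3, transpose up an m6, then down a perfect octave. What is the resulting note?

Up a minor sixth from E3: C4 (8 semitones up).
Down a perfect octave from C4: C3 (12 semitones down).

C3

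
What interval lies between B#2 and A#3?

B to A spans seven letter names (B-C-D-E-F-G-A) — that makes it a seventh of some quality.
B#2 to A#3 is 10 semitones, a half step short of the major seventh (11), so this is minor.

minor seventh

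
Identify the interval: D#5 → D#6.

perfect 8th

D to D is the same letter name, plus an octave: an octave.
D#5 to D#6 is 12 semitones, matching the perfect octave exactly, so the quality is perfect.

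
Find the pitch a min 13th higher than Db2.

Bbb3

Counting six letter names plus an octave up from D lands on B.
A minor thirteenth spans 20 semitones, so from Db2 the target pitch is Bbb3.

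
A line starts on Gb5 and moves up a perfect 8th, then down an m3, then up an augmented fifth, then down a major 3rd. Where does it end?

G6

Gb5 up a perfect octave → Gb6 (12 semitones).
A minor third down from Gb6 is Eb6.
Eb6 up an augmented fifth → B6 (8 semitones).
B6 down a major third → G6 (4 semitones).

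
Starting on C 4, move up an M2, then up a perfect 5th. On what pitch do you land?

Up a major second from C4: D4 (2 semitones up).
A perfect fifth up from D4 is A4.

A 4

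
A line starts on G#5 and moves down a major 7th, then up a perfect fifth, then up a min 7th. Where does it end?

A major seventh down from G#5 is A4.
A perfect fifth up from A4 is E5.
A minor seventh up from E5 is D6.

D6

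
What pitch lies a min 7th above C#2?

B2

Counting seven letter names up from C lands on B.
A minor seventh spans 10 semitones, so from C#2 the target pitch is B2.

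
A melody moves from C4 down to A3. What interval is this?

minor third

Descending from C4 to A3 is the same interval as ascending A3 to C4.
A to C spans three letter names (A-B-C): a third.
A major third would be 4 semitones, but A3 to C4 is 3 — one semitone narrower, making it a minor third.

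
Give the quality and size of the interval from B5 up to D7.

minor 10th

B to D spans three letter names (B-C-D), plus an octave: a tenth.
At 15 semitones, B5→D7 falls one short of a major tenth: minor.
(Equivalently, a compound minor third: a minor third plus an octave.)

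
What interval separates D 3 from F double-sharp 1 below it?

d13

Descending from D3 to F##1 is the same interval as ascending F##1 to D3.
F to D spans six letter names (F-G-A-B-C-D), plus an octave — that makes it a thirteenth of some quality.
F##1 to D3 spans 19 semitones — two semitones narrower than the major thirteenth (21) — giving a diminished thirteenth.
(Equivalently, a compound diminished sixth: a diminished sixth plus an octave.)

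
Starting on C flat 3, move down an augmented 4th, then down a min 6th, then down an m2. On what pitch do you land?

A flat 1

Down an augmented fourth from Cb3: Gbb2 (6 semitones down).
Gbb2 down a minor sixth → Bbb1 (8 semitones).
Down a minor second from Bbb1: Ab1 (1 semitone down).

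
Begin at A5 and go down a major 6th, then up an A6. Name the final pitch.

A major sixth down from A5 is C5.
C5 up an augmented sixth → A#5 (10 semitones).

A#5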